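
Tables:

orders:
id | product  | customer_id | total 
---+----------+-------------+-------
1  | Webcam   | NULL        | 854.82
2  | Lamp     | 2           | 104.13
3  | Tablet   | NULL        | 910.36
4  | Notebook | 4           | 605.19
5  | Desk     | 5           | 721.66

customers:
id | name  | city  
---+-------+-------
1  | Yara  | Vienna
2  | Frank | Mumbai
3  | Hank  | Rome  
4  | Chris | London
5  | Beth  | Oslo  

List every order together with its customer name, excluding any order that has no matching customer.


INNER JOIN keeps only orders rows whose customer_id matches an id in customers. Walk through each order:
  - order 1 (Webcam): customer_id=NULL, no match -> dropped
  - order 2 (Lamp): customer_id=2 -> matches Frank
  - order 3 (Tablet): customer_id=NULL, no match -> dropped
  - order 4 (Notebook): customer_id=4 -> matches Chris
  - order 5 (Desk): customer_id=5 -> matches Beth
So 2 of 5 rows are dropped.

SQL:
SELECT a.product, b.name AS customer
FROM orders a
INNER JOIN customers b ON a.customer_id = b.id

Result:
product  | customer
---------+---------
Lamp     | Frank   
Notebook | Chris   
Desk     | Beth    


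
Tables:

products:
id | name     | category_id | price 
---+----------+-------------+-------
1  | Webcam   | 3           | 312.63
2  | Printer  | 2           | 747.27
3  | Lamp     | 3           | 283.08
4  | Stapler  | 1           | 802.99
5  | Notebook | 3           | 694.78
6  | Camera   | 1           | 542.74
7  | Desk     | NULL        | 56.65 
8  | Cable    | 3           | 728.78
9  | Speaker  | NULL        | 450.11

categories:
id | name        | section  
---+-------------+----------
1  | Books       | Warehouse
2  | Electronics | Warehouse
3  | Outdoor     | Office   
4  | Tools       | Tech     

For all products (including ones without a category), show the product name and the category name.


LEFT JOIN keeps every row from products (the left table); where category_id has no match in categories, the category columns become NULL. Walk through each product:
  - product 1 (Webcam): category_id=3 -> matches Outdoor
  - product 2 (Printer): category_id=2 -> matches Electronics
  - product 3 (Lamp): category_id=3 -> matches Outdoor
  - product 4 (Stapler): category_id=1 -> matches Books
  - product 5 (Notebook): category_id=3 -> matches Outdoor
  - product 6 (Camera): category_id=1 -> matches Books
  - product 7 (Desk): category_id=NULL, no match -> kept with NULL
  - product 8 (Cable): category_id=3 -> matches Outdoor
  - product 9 (Speaker): category_id=NULL, no match -> kept with NULL
All 9 rows appear; 2 have NULL category.

SQL:
SELECT a.name, b.name AS category
FROM products a
LEFT JOIN categories b ON a.category_id = b.id

Result:
name     | category   
---------+------------
Webcam   | Outdoor    
Printer  | Electronics
Lamp     | Outdoor    
Stapler  | Books      
Notebook | Outdoor    
Camera   | Books      
Desk     | NULL       
Cable    | Outdoor    
Speaker  | NULL       


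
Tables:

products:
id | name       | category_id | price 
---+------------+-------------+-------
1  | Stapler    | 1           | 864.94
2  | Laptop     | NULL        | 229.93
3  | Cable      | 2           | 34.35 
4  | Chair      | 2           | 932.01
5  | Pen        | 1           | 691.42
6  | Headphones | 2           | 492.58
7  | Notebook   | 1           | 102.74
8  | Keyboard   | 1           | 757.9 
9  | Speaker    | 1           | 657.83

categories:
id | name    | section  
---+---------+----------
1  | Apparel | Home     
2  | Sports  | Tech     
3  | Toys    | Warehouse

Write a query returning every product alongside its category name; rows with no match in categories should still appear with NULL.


LEFT JOIN keeps every row from products (the left table); where category_id has no match in categories, the category columns become NULL. Walk through each product:
  - product 1 (Stapler): category_id=1 -> matches Apparel
  - product 2 (Laptop): category_id=NULL, no match -> kept with NULL
  - product 3 (Cable): category_id=2 -> matches Sports
  - product 4 (Chair): category_id=2 -> matches Sports
  - product 5 (Pen): category_id=1 -> matches Apparel
  - product 6 (Headphones): category_id=2 -> matches Sports
  - product 7 (Notebook): category_id=1 -> matches Apparel
  - product 8 (Keyboard): category_id=1 -> matches Apparel
  - product 9 (Speaker): category_id=1 -> matches Apparel
All 9 rows appear; 1 has NULL category.

SQL:
SELECT a.name, b.name AS category
FROM products a
LEFT JOIN categories b ON a.category_id = b.id

Result:
name       | category
-----------+---------
Stapler    | Apparel 
Laptop     | NULL    
Cable      | Sports  
Chair      | Sports  
Pen        | Apparel 
Headphones | Sports  
Notebook   | Apparel 
Keyboard   | Apparel 
Speaker    | Apparel 


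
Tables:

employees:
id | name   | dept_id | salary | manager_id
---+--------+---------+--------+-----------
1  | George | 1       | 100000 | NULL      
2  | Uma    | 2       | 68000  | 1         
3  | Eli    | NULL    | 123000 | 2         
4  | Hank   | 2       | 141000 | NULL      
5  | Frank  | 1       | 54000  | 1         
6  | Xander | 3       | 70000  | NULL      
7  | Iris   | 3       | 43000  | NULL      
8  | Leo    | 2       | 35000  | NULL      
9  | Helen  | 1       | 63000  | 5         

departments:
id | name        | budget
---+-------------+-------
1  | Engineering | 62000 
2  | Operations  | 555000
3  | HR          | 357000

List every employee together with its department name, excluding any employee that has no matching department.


INNER JOIN keeps only employees rows whose dept_id matches an id in departments. Walk through each employee:
  - employee 1 (George): dept_id=1 -> matches Engineering
  - employee 2 (Uma): dept_id=2 -> matches Operations
  - employee 3 (Eli): dept_id=NULL, no match -> dropped
  - employee 4 (Hank): dept_id=2 -> matches Operations
  - employee 5 (Frank): dept_id=1 -> matches Engineering
  - employee 6 (Xander): dept_id=3 -> matches HR
  - employee 7 (Iris): dept_id=3 -> matches HR
  - employee 8 (Leo): dept_id=2 -> matches Operations
  - employee 9 (Helen): dept_id=1 -> matches Engineering
So 1 of 9 rows is dropped.

SQL:
SELECT a.name, b.name AS department
FROM employees a
INNER JOIN departments b ON a.dept_id = b.id

Result:
name   | department 
-------+------------
George | Engineering
Uma    | Operations 
Hank   | Operations 
Frank  | Engineering
Xander | HR         
Iris   | HR         
Leo    | Operations 
Helen  | Engineering


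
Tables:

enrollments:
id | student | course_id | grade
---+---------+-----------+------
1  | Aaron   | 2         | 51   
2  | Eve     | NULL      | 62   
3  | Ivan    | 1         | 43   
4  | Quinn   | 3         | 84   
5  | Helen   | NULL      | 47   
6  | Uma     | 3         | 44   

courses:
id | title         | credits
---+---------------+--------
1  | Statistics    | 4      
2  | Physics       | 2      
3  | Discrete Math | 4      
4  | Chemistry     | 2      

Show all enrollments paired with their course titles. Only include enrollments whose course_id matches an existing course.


INNER JOIN keeps only enrollments rows whose course_id matches an id in courses. Walk through each enrollment:
  - enrollment 1 (Aaron): course_id=2 -> matches Physics
  - enrollment 2 (Eve): course_id=NULL, no match -> dropped
  - enrollment 3 (Ivan): course_id=1 -> matches Statistics
  - enrollment 4 (Quinn): course_id=3 -> matches Discrete Math
  - enrollment 5 (Helen): course_id=NULL, no match -> dropped
  - enrollment 6 (Uma): course_id=3 -> matches Discrete Math
So 2 of 6 rows are dropped.

SQL:
SELECT a.student, b.title AS course
FROM enrollments a
INNER JOIN courses b ON a.course_id = b.id

Result:
student | course       
--------+--------------
Aaron   | Physics      
Ivan    | Statistics   
Quinn   | Discrete Math
Uma     | Discrete Math


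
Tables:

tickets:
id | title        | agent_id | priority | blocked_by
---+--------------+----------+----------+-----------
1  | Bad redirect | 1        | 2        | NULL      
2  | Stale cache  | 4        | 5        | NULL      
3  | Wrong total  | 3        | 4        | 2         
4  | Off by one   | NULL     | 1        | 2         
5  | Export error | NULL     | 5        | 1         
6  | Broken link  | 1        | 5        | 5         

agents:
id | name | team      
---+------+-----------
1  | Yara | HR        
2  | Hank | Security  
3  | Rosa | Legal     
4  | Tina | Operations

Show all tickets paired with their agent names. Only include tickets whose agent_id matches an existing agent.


INNER JOIN keeps only tickets rows whose agent_id matches an id in agents. Walk through each ticket:
  - ticket 1 (Bad redirect): agent_id=1 -> matches Yara
  - ticket 2 (Stale cache): agent_id=4 -> matches Tina
  - ticket 3 (Wrong total): agent_id=3 -> matches Rosa
  - ticket 4 (Off by one): agent_id=NULL, no match -> dropped
  - ticket 5 (Export error): agent_id=NULL, no match -> dropped
  - ticket 6 (Broken link): agent_id=1 -> matches Yara
So 2 of 6 rows are dropped.

SQL:
SELECT a.title, b.name AS agent
FROM tickets a
INNER JOIN agents b ON a.agent_id = b.id

Result:
title        | agent
-------------+------
Bad redirect | Yara 
Stale cache  | Tina 
Wrong total  | Rosa 
Broken link  | Yara 


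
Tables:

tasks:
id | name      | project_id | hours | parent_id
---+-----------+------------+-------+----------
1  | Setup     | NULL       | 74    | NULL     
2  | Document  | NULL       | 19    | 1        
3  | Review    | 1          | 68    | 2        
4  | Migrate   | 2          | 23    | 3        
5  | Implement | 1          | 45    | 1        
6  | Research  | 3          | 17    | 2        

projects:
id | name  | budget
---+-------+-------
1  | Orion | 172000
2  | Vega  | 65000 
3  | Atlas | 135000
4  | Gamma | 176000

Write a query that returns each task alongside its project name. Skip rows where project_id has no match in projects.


INNER JOIN keeps only tasks rows whose project_id matches an id in projects. Walk through each task:
  - task 1 (Setup): project_id=NULL, no match -> dropped
  - task 2 (Document): project_id=NULL, no match -> dropped
  - task 3 (Review): project_id=1 -> matches Orion
  - task 4 (Migrate): project_id=2 -> matches Vega
  - task 5 (Implement): project_id=1 -> matches Orion
  - task 6 (Research): project_id=3 -> matches Atlas
So 2 of 6 rows are dropped.

SQL:
SELECT a.name, b.name AS project
FROM tasks a
INNER JOIN projects b ON a.project_id = b.id

Result:
name      | project
----------+--------
Review    | Orion  
Migrate   | Vega   
Implement | Orion  
Research  | Atlas  


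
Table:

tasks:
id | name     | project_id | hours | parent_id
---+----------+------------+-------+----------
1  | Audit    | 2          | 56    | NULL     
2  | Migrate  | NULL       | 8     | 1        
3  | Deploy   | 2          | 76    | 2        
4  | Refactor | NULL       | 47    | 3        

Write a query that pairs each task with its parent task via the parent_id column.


This is a self-join: tasks is joined to a second copy of itself, matching each row's parent_id to another row's id. Use LEFT JOIN so rows with parent_id=NULL are kept.
  - task 1 (Audit): parent_id=NULL -> NULL
  - task 2 (Migrate): parent_id=1 -> Audit
  - task 3 (Deploy): parent_id=2 -> Migrate
  - task 4 (Refactor): parent_id=3 -> Deploy

SQL:
SELECT a.name AS item, b.name AS parent
FROM tasks a
LEFT JOIN tasks b ON a.parent_id = b.id

Result:
item     | parent 
---------+--------
Audit    | NULL   
Migrate  | Audit  
Deploy   | Migrate
Refactor | Deploy 


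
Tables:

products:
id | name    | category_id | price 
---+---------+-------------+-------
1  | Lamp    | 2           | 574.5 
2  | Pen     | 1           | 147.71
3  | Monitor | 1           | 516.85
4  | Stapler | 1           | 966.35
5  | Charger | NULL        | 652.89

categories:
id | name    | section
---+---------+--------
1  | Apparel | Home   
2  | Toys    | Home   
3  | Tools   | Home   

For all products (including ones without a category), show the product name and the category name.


LEFT JOIN keeps every row from products (the left table); where category_id has no match in categories, the category columns become NULL. Walk through each product:
  - product 1 (Lamp): category_id=2 -> matches Toys
  - product 2 (Pen): category_id=1 -> matches Apparel
  - product 3 (Monitor): category_id=1 -> matches Apparel
  - product 4 (Stapler): category_id=1 -> matches Apparel
  - product 5 (Charger): category_id=NULL, no match -> kept with NULL
All 5 rows appear; 1 has NULL category.

SQL:
SELECT a.name, b.name AS category
FROM products a
LEFT JOIN categories b ON a.category_id = b.id

Result:
name    | category
--------+---------
Lamp    | Toys    
Pen     | Apparel 
Monitor | Apparel 
Stapler | Apparel 
Charger | NULL    


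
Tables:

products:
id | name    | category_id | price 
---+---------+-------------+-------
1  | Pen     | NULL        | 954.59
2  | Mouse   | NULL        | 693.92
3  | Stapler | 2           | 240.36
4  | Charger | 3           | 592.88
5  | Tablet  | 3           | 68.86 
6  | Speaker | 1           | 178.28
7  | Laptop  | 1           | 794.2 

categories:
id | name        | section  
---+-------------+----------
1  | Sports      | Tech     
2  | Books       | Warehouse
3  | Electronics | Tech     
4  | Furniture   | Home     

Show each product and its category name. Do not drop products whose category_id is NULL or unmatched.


LEFT JOIN keeps every row from products (the left table); where category_id has no match in categories, the category columns become NULL. Walk through each product:
  - product 1 (Pen): category_id=NULL, no match -> kept with NULL
  - product 2 (Mouse): category_id=NULL, no match -> kept with NULL
  - product 3 (Stapler): category_id=2 -> matches Books
  - product 4 (Charger): category_id=3 -> matches Electronics
  - product 5 (Tablet): category_id=3 -> matches Electronics
  - product 6 (Speaker): category_id=1 -> matches Sports
  - product 7 (Laptop): category_id=1 -> matches Sports
All 7 rows appear; 2 have NULL category.

SQL:
SELECT a.name, b.name AS category
FROM products a
LEFT JOIN categories b ON a.category_id = b.id

Result:
name    | category   
--------+------------
Pen     | NULL       
Mouse   | NULL       
Stapler | Books      
Charger | Electronics
Tablet  | Electronics
Speaker | Sports     
Laptop  | Sports     


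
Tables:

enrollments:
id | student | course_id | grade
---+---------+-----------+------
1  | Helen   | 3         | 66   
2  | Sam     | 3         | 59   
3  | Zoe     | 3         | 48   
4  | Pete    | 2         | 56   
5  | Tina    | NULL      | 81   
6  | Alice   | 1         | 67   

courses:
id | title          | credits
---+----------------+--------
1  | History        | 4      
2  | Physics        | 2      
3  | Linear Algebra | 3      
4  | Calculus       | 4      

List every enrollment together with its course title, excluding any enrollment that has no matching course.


INNER JOIN keeps only enrollments rows whose course_id matches an id in courses. Walk through each enrollment:
  - enrollment 1 (Helen): course_id=3 -> matches Linear Algebra
  - enrollment 2 (Sam): course_id=3 -> matches Linear Algebra
  - enrollment 3 (Zoe): course_id=3 -> matches Linear Algebra
  - enrollment 4 (Pete): course_id=2 -> matches Physics
  - enrollment 5 (Tina): course_id=NULL, no match -> dropped
  - enrollment 6 (Alice): course_id=1 -> matches History
So 1 of 6 rows is dropped.

SQL:
SELECT a.student, b.title AS course
FROM enrollments a
INNER JOIN courses b ON a.course_id = b.id

Result:
student | course        
--------+---------------
Helen   | Linear Algebra
Sam     | Linear Algebra
Zoe     | Linear Algebra
Pete    | Physics       
Alice   | History       


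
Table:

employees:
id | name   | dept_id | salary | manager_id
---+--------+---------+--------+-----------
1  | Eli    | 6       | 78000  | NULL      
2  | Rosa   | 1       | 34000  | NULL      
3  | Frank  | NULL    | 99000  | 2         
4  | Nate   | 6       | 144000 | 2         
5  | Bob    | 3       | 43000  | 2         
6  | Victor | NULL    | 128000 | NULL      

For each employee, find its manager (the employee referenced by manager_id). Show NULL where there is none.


This is a self-join: employees is joined to a second copy of itself, matching each row's manager_id to another row's id. Use LEFT JOIN so rows with manager_id=NULL are kept.
  - employee 1 (Eli): manager_id=NULL -> NULL
  - employee 2 (Rosa): manager_id=NULL -> NULL
  - employee 3 (Frank): manager_id=2 -> Rosa
  - employee 4 (Nate): manager_id=2 -> Rosa
  - employee 5 (Bob): manager_id=2 -> Rosa
  - employee 6 (Victor): manager_id=NULL -> NULL

SQL:
SELECT a.name AS item, b.name AS manager
FROM employees a
LEFT JOIN employees b ON a.manager_id = b.id

Result:
item   | manager
-------+--------
Eli    | NULL   
Rosa   | NULL   
Frank  | Rosa   
Nate   | Rosa   
Bob    | Rosa   
Victor | NULL   


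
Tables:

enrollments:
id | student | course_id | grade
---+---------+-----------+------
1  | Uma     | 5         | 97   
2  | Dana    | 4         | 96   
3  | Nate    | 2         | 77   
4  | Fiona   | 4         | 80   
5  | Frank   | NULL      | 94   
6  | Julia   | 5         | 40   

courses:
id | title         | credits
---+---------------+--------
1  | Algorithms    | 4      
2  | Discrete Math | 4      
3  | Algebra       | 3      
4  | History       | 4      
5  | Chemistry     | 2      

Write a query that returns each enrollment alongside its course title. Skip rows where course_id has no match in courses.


INNER JOIN keeps only enrollments rows whose course_id matches an id in courses. Walk through each enrollment:
  - enrollment 1 (Uma): course_id=5 -> matches Chemistry
  - enrollment 2 (Dana): course_id=4 -> matches History
  - enrollment 3 (Nate): course_id=2 -> matches Discrete Math
  - enrollment 4 (Fiona): course_id=4 -> matches History
  - enrollment 5 (Frank): course_id=NULL, no match -> dropped
  - enrollment 6 (Julia): course_id=5 -> matches Chemistry
So 1 of 6 rows is dropped.

SQL:
SELECT a.student, b.title AS course
FROM enrollments a
INNER JOIN courses b ON a.course_id = b.id

Result:
student | course       
--------+--------------
Uma     | Chemistry    
Dana    | History      
Nate    | Discrete Math
Fiona   | History      
Julia   | Chemistry    


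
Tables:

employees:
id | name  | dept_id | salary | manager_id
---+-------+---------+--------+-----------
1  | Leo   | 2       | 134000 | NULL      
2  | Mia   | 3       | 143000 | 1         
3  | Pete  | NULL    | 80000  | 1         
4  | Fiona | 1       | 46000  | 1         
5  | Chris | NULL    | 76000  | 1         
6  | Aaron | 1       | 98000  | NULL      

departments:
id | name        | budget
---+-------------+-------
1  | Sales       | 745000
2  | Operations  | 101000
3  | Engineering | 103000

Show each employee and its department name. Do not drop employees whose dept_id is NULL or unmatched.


LEFT JOIN keeps every row from employees (the left table); where dept_id has no match in departments, the department columns become NULL. Walk through each employee:
  - employee 1 (Leo): dept_id=2 -> matches Operations
  - employee 2 (Mia): dept_id=3 -> matches Engineering
  - employee 3 (Pete): dept_id=NULL, no match -> kept with NULL
  - employee 4 (Fiona): dept_id=1 -> matches Sales
  - employee 5 (Chris): dept_id=NULL, no match -> kept with NULL
  - employee 6 (Aaron): dept_id=1 -> matches Sales
All 6 rows appear; 2 have NULL department.

SQL:
SELECT a.name, b.name AS department
FROM employees a
LEFT JOIN departments b ON a.dept_id = b.id

Result:
name  | department 
------+------------
Leo   | Operations 
Mia   | Engineering
Pete  | NULL       
Fiona | Sales      
Chris | NULL       
Aaron | Sales      


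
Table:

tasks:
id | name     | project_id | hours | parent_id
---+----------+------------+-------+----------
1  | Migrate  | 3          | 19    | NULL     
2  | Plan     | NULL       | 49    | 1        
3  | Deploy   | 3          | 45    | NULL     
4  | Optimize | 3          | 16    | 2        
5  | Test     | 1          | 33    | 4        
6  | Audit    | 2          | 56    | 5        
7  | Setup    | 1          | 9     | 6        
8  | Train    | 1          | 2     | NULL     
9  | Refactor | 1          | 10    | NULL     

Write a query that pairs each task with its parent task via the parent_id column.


This is a self-join: tasks is joined to a second copy of itself, matching each row's parent_id to another row's id. Use LEFT JOIN so rows with parent_id=NULL are kept.
  - task 1 (Migrate): parent_id=NULL -> NULL
  - task 2 (Plan): parent_id=1 -> Migrate
  - task 3 (Deploy): parent_id=NULL -> NULL
  - task 4 (Optimize): parent_id=2 -> Plan
  - task 5 (Test): parent_id=4 -> Optimize
  - task 6 (Audit): parent_id=5 -> Test
  - task 7 (Setup): parent_id=6 -> Audit
  - task 8 (Train): parent_id=NULL -> NULL
  - task 9 (Refactor): parent_id=NULL -> NULL

SQL:
SELECT a.name AS item, b.name AS parent
FROM tasks a
LEFT JOIN tasks b ON a.parent_id = b.id

Result:
item     | parent  
---------+---------
Migrate  | NULL    
Plan     | Migrate 
Deploy   | NULL    
Optimize | Plan    
Test     | Optimize
Audit    | Test    
Setup    | Audit   
Train    | NULL    
Refactor | NULL    


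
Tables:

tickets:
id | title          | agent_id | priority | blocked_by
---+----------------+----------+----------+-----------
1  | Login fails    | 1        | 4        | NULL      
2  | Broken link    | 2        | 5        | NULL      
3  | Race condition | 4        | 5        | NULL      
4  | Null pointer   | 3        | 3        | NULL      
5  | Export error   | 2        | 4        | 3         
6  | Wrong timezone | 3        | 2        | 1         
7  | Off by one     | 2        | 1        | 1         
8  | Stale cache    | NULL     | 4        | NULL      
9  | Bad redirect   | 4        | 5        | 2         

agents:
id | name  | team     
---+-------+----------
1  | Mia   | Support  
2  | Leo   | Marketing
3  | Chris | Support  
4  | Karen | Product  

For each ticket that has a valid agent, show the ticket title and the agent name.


INNER JOIN keeps only tickets rows whose agent_id matches an id in agents. Walk through each ticket:
  - ticket 1 (Login fails): agent_id=1 -> matches Mia
  - ticket 2 (Broken link): agent_id=2 -> matches Leo
  - ticket 3 (Race condition): agent_id=4 -> matches Karen
  - ticket 4 (Null pointer): agent_id=3 -> matches Chris
  - ticket 5 (Export error): agent_id=2 -> matches Leo
  - ticket 6 (Wrong timezone): agent_id=3 -> matches Chris
  - ticket 7 (Off by one): agent_id=2 -> matches Leo
  - ticket 8 (Stale cache): agent_id=NULL, no match -> dropped
  - ticket 9 (Bad redirect): agent_id=4 -> matches Karen
So 1 of 9 rows is dropped.

SQL:
SELECT a.title, b.name AS agent
FROM tickets a
INNER JOIN agents b ON a.agent_id = b.id

Result:
title          | agent
---------------+------
Login fails    | Mia  
Broken link    | Leo  
Race condition | Karen
Null pointer   | Chris
Export error   | Leo  
Wrong timezone | Chris
Off by one     | Leo  
Bad redirect   | Karen


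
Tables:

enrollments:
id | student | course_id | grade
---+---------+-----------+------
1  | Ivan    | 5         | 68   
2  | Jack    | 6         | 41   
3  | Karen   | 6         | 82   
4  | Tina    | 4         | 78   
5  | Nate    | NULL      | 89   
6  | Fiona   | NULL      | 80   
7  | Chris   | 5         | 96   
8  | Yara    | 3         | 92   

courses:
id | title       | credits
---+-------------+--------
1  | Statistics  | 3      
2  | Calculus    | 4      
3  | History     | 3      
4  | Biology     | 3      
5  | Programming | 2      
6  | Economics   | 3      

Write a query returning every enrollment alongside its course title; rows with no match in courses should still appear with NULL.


LEFT JOIN keeps every row from enrollments (the left table); where course_id has no match in courses, the course columns become NULL. Walk through each enrollment:
  - enrollment 1 (Ivan): course_id=5 -> matches Programming
  - enrollment 2 (Jack): course_id=6 -> matches Economics
  - enrollment 3 (Karen): course_id=6 -> matches Economics
  - enrollment 4 (Tina): course_id=4 -> matches Biology
  - enrollment 5 (Nate): course_id=NULL, no match -> kept with NULL
  - enrollment 6 (Fiona): course_id=NULL, no match -> kept with NULL
  - enrollment 7 (Chris): course_id=5 -> matches Programming
  - enrollment 8 (Yara): course_id=3 -> matches History
All 8 rows appear; 2 have NULL course.

SQL:
SELECT a.student, b.title AS course
FROM enrollments a
LEFT JOIN courses b ON a.course_id = b.id

Result:
student | course     
--------+------------
Ivan    | Programming
Jack    | Economics  
Karen   | Economics  
Tina    | Biology    
Nate    | NULL       
Fiona   | NULL       
Chris   | Programming
Yara    | History    


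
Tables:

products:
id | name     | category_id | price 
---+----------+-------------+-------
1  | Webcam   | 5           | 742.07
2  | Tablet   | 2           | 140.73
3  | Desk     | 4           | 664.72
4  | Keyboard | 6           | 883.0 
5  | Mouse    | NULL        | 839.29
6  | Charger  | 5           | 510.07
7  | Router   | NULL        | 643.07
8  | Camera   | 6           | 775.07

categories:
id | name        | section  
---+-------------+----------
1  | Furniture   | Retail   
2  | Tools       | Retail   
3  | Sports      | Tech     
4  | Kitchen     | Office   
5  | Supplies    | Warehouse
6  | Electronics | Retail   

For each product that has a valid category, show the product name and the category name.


INNER JOIN keeps only products rows whose category_id matches an id in categories. Walk through each product:
  - product 1 (Webcam): category_id=5 -> matches Supplies
  - product 2 (Tablet): category_id=2 -> matches Tools
  - product 3 (Desk): category_id=4 -> matches Kitchen
  - product 4 (Keyboard): category_id=6 -> matches Electronics
  - product 5 (Mouse): category_id=NULL, no match -> dropped
  - product 6 (Charger): category_id=5 -> matches Supplies
  - product 7 (Router): category_id=NULL, no match -> dropped
  - product 8 (Camera): category_id=6 -> matches Electronics
So 2 of 8 rows are dropped.

SQL:
SELECT a.name, b.name AS category
FROM products a
INNER JOIN categories b ON a.category_id = b.id

Result:
name     | category   
---------+------------
Webcam   | Supplies   
Tablet   | Tools      
Desk     | Kitchen    
Keyboard | Electronics
Charger  | Supplies   
Camera   | Electronics


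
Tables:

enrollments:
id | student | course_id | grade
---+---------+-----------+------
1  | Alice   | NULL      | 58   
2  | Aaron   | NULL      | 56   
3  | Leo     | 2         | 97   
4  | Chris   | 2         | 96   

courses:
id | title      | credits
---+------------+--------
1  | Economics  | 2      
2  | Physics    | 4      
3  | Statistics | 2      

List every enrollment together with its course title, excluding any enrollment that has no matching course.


INNER JOIN keeps only enrollments rows whose course_id matches an id in courses. Walk through each enrollment:
  - enrollment 1 (Alice): course_id=NULL, no match -> dropped
  - enrollment 2 (Aaron): course_id=NULL, no match -> dropped
  - enrollment 3 (Leo): course_id=2 -> matches Physics
  - enrollment 4 (Chris): course_id=2 -> matches Physics
So 2 of 4 rows are dropped.

SQL:
SELECT a.student, b.title AS course
FROM enrollments a
INNER JOIN courses b ON a.course_id = b.id

Result:
student | course 
--------+--------
Leo     | Physics
Chris   | Physics


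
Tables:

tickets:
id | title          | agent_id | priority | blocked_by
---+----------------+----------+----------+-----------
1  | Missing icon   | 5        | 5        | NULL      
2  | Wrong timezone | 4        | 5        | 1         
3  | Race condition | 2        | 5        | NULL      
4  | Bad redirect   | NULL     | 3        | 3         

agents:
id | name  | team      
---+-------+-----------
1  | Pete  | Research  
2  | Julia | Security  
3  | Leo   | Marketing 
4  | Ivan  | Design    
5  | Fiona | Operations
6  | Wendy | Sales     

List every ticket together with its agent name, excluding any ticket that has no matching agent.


INNER JOIN keeps only tickets rows whose agent_id matches an id in agents. Walk through each ticket:
  - ticket 1 (Missing icon): agent_id=5 -> matches Fiona
  - ticket 2 (Wrong timezone): agent_id=4 -> matches Ivan
  - ticket 3 (Race condition): agent_id=2 -> matches Julia
  - ticket 4 (Bad redirect): agent_id=NULL, no match -> dropped
So 1 of 4 rows is dropped.

SQL:
SELECT a.title, b.name AS agent
FROM tickets a
INNER JOIN agents b ON a.agent_id = b.id

Result:
title          | agent
---------------+------
Missing icon   | Fiona
Wrong timezone | Ivan 
Race condition | Julia


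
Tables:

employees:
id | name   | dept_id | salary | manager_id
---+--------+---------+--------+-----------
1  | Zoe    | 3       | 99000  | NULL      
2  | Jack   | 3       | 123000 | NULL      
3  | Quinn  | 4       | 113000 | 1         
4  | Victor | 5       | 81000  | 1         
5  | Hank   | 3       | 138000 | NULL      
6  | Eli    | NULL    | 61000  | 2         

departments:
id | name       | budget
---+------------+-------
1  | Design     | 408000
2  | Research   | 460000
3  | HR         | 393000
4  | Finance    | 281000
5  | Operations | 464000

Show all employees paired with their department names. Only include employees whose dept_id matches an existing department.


INNER JOIN keeps only employees rows whose dept_id matches an id in departments. Walk through each employee:
  - employee 1 (Zoe): dept_id=3 -> matches HR
  - employee 2 (Jack): dept_id=3 -> matches HR
  - employee 3 (Quinn): dept_id=4 -> matches Finance
  - employee 4 (Victor): dept_id=5 -> matches Operations
  - employee 5 (Hank): dept_id=3 -> matches HR
  - employee 6 (Eli): dept_id=NULL, no match -> dropped
So 1 of 6 rows is dropped.

SQL:
SELECT a.name, b.name AS department
FROM employees a
INNER JOIN departments b ON a.dept_id = b.id

Result:
name   | department
-------+-----------
Zoe    | HR        
Jack   | HR        
Quinn  | Finance   
Victor | Operations
Hank   | HR        


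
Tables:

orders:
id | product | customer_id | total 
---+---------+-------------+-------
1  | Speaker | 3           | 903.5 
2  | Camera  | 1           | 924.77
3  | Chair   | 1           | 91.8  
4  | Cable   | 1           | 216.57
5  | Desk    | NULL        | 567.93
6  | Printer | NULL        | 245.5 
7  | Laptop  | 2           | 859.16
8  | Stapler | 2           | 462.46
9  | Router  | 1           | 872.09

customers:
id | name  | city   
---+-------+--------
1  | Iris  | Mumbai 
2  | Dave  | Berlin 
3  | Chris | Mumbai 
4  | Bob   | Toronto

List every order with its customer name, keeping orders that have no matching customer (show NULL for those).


LEFT JOIN keeps every row from orders (the left table); where customer_id has no match in customers, the customer columns become NULL. Walk through each order:
  - order 1 (Speaker): customer_id=3 -> matches Chris
  - order 2 (Camera): customer_id=1 -> matches Iris
  - order 3 (Chair): customer_id=1 -> matches Iris
  - order 4 (Cable): customer_id=1 -> matches Iris
  - order 5 (Desk): customer_id=NULL, no match -> kept with NULL
  - order 6 (Printer): customer_id=NULL, no match -> kept with NULL
  - order 7 (Laptop): customer_id=2 -> matches Dave
  - order 8 (Stapler): customer_id=2 -> matches Dave
  - order 9 (Router): customer_id=1 -> matches Iris
All 9 rows appear; 2 have NULL customer.

SQL:
SELECT a.product, b.name AS customer
FROM orders a
LEFT JOIN customers b ON a.customer_id = b.id

Result:
product | customer
--------+---------
Speaker | Chris   
Camera  | Iris    
Chair   | Iris    
Cable   | Iris    
Desk    | NULL    
Printer | NULL    
Laptop  | Dave    
Stapler | Dave    
Router  | Iris    


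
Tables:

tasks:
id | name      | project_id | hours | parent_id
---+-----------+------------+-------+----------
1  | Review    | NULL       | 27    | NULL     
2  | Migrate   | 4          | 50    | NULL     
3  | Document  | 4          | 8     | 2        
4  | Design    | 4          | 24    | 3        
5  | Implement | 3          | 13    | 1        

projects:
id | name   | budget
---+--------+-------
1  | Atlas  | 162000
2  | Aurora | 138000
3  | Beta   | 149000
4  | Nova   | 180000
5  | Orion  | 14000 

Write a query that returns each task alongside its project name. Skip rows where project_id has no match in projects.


INNER JOIN keeps only tasks rows whose project_id matches an id in projects. Walk through each task:
  - task 1 (Review): project_id=NULL, no match -> dropped
  - task 2 (Migrate): project_id=4 -> matches Nova
  - task 3 (Document): project_id=4 -> matches Nova
  - task 4 (Design): project_id=4 -> matches Nova
  - task 5 (Implement): project_id=3 -> matches Beta
So 1 of 5 rows is dropped.

SQL:
SELECT a.name, b.name AS project
FROM tasks a
INNER JOIN projects b ON a.project_id = b.id

Result:
name      | project
----------+--------
Migrate   | Nova   
Document  | Nova   
Design    | Nova   
Implement | Beta   


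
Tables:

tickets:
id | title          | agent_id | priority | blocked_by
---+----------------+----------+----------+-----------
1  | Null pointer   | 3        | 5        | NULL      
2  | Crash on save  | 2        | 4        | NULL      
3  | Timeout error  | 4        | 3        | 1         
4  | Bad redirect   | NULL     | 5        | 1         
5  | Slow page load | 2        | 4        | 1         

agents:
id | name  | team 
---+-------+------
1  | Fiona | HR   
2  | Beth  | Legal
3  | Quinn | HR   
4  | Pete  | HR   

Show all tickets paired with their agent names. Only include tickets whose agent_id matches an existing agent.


INNER JOIN keeps only tickets rows whose agent_id matches an id in agents. Walk through each ticket:
  - ticket 1 (Null pointer): agent_id=3 -> matches Quinn
  - ticket 2 (Crash on save): agent_id=2 -> matches Beth
  - ticket 3 (Timeout error): agent_id=4 -> matches Pete
  - ticket 4 (Bad redirect): agent_id=NULL, no match -> dropped
  - ticket 5 (Slow page load): agent_id=2 -> matches Beth
So 1 of 5 rows is dropped.

SQL:
SELECT a.title, b.name AS agent
FROM tickets a
INNER JOIN agents b ON a.agent_id = b.id

Result:
title          | agent
---------------+------
Null pointer   | Quinn
Crash on save  | Beth 
Timeout error  | Pete 
Slow page load | Beth 


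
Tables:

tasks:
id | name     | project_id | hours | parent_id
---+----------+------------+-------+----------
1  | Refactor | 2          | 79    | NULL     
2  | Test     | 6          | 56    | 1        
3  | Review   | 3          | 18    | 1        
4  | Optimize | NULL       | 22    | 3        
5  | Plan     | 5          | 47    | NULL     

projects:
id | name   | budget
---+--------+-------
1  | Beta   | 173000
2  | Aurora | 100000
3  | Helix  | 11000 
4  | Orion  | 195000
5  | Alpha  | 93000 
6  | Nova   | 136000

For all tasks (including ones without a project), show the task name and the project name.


LEFT JOIN keeps every row from tasks (the left table); where project_id has no match in projects, the project columns become NULL. Walk through each task:
  - task 1 (Refactor): project_id=2 -> matches Aurora
  - task 2 (Test): project_id=6 -> matches Nova
  - task 3 (Review): project_id=3 -> matches Helix
  - task 4 (Optimize): project_id=NULL, no match -> kept with NULL
  - task 5 (Plan): project_id=5 -> matches Alpha
All 5 rows appear; 1 has NULL project.

SQL:
SELECT a.name, b.name AS project
FROM tasks a
LEFT JOIN projects b ON a.project_id = b.id

Result:
name     | project
---------+--------
Refactor | Aurora 
Test     | Nova   
Review   | Helix  
Optimize | NULL   
Plan     | Alpha  


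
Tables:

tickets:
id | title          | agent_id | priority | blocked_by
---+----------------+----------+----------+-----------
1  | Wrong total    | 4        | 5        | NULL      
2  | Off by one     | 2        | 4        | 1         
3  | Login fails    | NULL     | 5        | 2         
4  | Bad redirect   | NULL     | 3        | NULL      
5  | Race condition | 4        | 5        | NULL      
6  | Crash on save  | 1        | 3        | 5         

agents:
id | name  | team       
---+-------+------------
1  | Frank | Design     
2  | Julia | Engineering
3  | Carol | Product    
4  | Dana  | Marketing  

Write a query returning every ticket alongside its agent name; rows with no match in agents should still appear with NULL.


LEFT JOIN keeps every row from tickets (the left table); where agent_id has no match in agents, the agent columns become NULL. Walk through each ticket:
  - ticket 1 (Wrong total): agent_id=4 -> matches Dana
  - ticket 2 (Off by one): agent_id=2 -> matches Julia
  - ticket 3 (Login fails): agent_id=NULL, no match -> kept with NULL
  - ticket 4 (Bad redirect): agent_id=NULL, no match -> kept with NULL
  - ticket 5 (Race condition): agent_id=4 -> matches Dana
  - ticket 6 (Crash on save): agent_id=1 -> matches Frank
All 6 rows appear; 2 have NULL agent.

SQL:
SELECT a.title, b.name AS agent
FROM tickets a
LEFT JOIN agents b ON a.agent_id = b.id

Result:
title          | agent
---------------+------
Wrong total    | Dana 
Off by one     | Julia
Login fails    | NULL 
Bad redirect   | NULL 
Race condition | Dana 
Crash on save  | Frank


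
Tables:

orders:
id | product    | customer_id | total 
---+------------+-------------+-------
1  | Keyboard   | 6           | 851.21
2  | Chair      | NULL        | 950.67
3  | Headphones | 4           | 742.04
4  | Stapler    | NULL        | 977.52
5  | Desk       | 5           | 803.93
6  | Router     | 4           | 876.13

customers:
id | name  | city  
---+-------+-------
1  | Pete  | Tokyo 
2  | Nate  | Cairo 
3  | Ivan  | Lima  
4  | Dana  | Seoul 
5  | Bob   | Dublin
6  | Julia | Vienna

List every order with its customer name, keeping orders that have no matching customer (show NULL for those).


LEFT JOIN keeps every row from orders (the left table); where customer_id has no match in customers, the customer columns become NULL. Walk through each order:
  - order 1 (Keyboard): customer_id=6 -> matches Julia
  - order 2 (Chair): customer_id=NULL, no match -> kept with NULL
  - order 3 (Headphones): customer_id=4 -> matches Dana
  - order 4 (Stapler): customer_id=NULL, no match -> kept with NULL
  - order 5 (Desk): customer_id=5 -> matches Bob
  - order 6 (Router): customer_id=4 -> matches Dana
All 6 rows appear; 2 have NULL customer.

SQL:
SELECT a.product, b.name AS customer
FROM orders a
LEFT JOIN customers b ON a.customer_id = b.id

Result:
product    | customer
-----------+---------
Keyboard   | Julia   
Chair      | NULL    
Headphones | Dana    
Stapler    | NULL    
Desk       | Bob     
Router     | Dana    


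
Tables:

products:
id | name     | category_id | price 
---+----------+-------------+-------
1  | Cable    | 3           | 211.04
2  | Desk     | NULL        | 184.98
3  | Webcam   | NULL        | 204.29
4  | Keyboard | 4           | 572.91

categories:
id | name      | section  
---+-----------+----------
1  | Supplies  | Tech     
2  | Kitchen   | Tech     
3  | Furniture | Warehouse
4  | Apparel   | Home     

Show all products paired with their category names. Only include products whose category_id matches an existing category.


INNER JOIN keeps only products rows whose category_id matches an id in categories. Walk through each product:
  - product 1 (Cable): category_id=3 -> matches Furniture
  - product 2 (Desk): category_id=NULL, no match -> dropped
  - product 3 (Webcam): category_id=NULL, no match -> dropped
  - product 4 (Keyboard): category_id=4 -> matches Apparel
So 2 of 4 rows are dropped.

SQL:
SELECT a.name, b.name AS category
FROM products a
INNER JOIN categories b ON a.category_id = b.id

Result:
name     | category 
---------+----------
Cable    | Furniture
Keyboard | Apparel  


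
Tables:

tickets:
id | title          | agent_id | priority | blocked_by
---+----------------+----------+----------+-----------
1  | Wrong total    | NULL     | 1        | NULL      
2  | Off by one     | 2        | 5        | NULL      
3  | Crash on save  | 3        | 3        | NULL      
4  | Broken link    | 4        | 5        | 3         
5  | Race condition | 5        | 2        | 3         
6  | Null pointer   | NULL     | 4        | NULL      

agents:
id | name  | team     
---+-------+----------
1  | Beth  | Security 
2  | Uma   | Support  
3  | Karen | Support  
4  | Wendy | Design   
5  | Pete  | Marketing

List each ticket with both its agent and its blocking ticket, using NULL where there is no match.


Two LEFT JOINs from the same base table tickets: one to agents via agent_id, one to tickets itself via blocked_by. Both are LEFT so every ticket is preserved.
Match against agents:
  - ticket 1 (Wrong total): agent_id=NULL, no match -> kept with NULL
  - ticket 2 (Off by one): agent_id=2 -> matches Uma
  - ticket 3 (Crash on save): agent_id=3 -> matches Karen
  - ticket 4 (Broken link): agent_id=4 -> matches Wendy
  - ticket 5 (Race condition): agent_id=5 -> matches Pete
  - ticket 6 (Null pointer): agent_id=NULL, no match -> kept with NULL
Match against tickets (self):
  - ticket 1 (Wrong total): blocked_by=NULL -> NULL
  - ticket 2 (Off by one): blocked_by=NULL -> NULL
  - ticket 3 (Crash on save): blocked_by=NULL -> NULL
  - ticket 4 (Broken link): blocked_by=3 -> Crash on save
  - ticket 5 (Race condition): blocked_by=3 -> Crash on save
  - ticket 6 (Null pointer): blocked_by=NULL -> NULL

SQL:
SELECT a.title, b.name AS agent, c.title AS blocked_by
FROM tickets a
LEFT JOIN agents b ON a.agent_id = b.id
LEFT JOIN tickets c ON a.blocked_by = c.id

Result:
title          | agent | blocked_by   
---------------+-------+--------------
Wrong total    | NULL  | NULL         
Off by one     | Uma   | NULL         
Crash on save  | Karen | NULL         
Broken link    | Wendy | Crash on save
Race condition | Pete  | Crash on save
Null pointer   | NULL  | NULL         
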